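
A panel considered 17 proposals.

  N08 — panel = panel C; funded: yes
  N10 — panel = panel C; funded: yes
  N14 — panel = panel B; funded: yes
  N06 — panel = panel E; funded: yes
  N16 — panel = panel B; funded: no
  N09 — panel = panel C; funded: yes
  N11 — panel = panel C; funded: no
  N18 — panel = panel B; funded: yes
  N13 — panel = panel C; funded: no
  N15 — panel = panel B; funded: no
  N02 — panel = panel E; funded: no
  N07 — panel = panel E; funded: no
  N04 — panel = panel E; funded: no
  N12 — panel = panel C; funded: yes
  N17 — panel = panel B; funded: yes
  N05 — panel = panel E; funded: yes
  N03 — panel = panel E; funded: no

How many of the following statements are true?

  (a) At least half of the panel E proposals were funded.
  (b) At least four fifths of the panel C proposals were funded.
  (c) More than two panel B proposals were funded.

(a) panel E: |A| = 6, |A ∩ B| = 2; needs |A ∩ B| ≥ |A ∖ B| — false.
(b) panel C: |A| = 6, |A ∩ B| = 4; needs |A ∩ B| / |A| ≥ 4/5 — false.
(c) panel B: |A| = 5, |A ∩ B| = 3; needs |A ∩ B| > 2 — true.

1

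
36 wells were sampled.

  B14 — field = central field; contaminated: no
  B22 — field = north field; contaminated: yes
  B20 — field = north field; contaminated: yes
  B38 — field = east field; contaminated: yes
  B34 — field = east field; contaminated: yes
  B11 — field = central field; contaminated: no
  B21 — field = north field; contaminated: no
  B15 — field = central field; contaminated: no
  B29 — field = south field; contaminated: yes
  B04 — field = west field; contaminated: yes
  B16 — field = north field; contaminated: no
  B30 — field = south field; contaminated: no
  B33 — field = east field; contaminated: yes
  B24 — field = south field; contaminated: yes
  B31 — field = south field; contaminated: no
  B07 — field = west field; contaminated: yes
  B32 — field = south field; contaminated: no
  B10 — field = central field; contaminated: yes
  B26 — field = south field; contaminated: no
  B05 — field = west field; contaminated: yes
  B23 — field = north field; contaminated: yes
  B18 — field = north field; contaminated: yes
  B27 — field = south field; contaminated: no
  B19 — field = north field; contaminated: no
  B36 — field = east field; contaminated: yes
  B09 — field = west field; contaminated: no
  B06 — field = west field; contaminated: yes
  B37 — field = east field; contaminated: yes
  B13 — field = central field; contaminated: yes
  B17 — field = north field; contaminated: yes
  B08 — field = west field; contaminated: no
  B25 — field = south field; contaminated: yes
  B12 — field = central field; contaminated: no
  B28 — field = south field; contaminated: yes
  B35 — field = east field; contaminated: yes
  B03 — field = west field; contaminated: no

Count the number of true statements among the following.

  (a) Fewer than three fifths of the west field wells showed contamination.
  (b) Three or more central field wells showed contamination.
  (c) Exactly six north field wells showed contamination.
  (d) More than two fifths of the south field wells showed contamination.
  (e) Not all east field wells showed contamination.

(a) west field: |A| = 7, |A ∩ B| = 4; needs |A ∩ B| / |A| < 3/5 — true.
(b) central field: |A| = 6, |A ∩ B| = 2; needs |A ∩ B| ≥ 3 — false.
(c) north field: |A| = 8, |A ∩ B| = 5; needs |A ∩ B| = 6 — false.
(d) south field: |A| = 9, |A ∩ B| = 4; needs |A ∩ B| / |A| > 2/5 — true.
(e) east field: |A| = 6, |A ∩ B| = 6; needs A ⊄ B (|A ∖ B| ≥ 1) — false.

2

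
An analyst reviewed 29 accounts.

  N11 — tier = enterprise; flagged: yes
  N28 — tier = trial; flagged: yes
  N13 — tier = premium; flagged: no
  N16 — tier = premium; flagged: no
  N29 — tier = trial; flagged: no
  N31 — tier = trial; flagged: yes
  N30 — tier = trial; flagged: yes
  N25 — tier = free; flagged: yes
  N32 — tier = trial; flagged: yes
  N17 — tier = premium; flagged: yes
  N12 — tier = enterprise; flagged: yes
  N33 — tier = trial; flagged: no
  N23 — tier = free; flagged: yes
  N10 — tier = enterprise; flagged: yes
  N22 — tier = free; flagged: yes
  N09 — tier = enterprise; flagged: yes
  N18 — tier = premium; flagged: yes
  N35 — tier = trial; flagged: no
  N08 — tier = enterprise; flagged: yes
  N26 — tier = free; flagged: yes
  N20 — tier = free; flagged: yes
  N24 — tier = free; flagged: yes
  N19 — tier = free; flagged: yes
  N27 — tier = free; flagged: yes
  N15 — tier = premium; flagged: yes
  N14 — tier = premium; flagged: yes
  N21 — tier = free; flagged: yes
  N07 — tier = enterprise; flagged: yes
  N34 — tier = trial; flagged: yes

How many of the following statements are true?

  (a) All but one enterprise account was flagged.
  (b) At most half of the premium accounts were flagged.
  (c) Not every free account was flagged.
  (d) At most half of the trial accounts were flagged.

(a) enterprise: |A| = 6, |A ∩ B| = 6; needs |A ∖ B| = 1 — false.
(b) premium: |A| = 6, |A ∩ B| = 4; needs |A ∩ B| ≤ |A ∖ B| — false.
(c) free: |A| = 9, |A ∩ B| = 9; needs A ⊄ B (|A ∖ B| ≥ 1) — false.
(d) trial: |A| = 8, |A ∩ B| = 5; needs |A ∩ B| ≤ |A ∖ B| — false.

0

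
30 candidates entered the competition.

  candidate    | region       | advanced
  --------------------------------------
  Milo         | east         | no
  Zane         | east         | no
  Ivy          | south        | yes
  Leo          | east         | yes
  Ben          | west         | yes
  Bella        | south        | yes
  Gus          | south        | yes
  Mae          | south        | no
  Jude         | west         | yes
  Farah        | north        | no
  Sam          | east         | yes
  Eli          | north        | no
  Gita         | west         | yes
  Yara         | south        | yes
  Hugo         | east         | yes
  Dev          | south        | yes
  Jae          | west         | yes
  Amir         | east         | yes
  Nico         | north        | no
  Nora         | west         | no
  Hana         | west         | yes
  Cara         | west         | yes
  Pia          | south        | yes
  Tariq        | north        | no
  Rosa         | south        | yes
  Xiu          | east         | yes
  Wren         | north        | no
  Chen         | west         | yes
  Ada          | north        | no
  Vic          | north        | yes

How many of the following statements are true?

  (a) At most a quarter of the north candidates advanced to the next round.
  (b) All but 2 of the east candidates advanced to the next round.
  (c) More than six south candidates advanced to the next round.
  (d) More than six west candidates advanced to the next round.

(a) north: |A| = 7, |A ∩ B| = 1; needs |A ∩ B| / |A| ≤ 1/4 — true.
(b) east: |A| = 7, |A ∩ B| = 5; needs |A ∖ B| = 2 — true.
(c) south: |A| = 8, |A ∩ B| = 7; needs |A ∩ B| > 6 — true.
(d) west: |A| = 8, |A ∩ B| = 7; needs |A ∩ B| > 6 — true.

4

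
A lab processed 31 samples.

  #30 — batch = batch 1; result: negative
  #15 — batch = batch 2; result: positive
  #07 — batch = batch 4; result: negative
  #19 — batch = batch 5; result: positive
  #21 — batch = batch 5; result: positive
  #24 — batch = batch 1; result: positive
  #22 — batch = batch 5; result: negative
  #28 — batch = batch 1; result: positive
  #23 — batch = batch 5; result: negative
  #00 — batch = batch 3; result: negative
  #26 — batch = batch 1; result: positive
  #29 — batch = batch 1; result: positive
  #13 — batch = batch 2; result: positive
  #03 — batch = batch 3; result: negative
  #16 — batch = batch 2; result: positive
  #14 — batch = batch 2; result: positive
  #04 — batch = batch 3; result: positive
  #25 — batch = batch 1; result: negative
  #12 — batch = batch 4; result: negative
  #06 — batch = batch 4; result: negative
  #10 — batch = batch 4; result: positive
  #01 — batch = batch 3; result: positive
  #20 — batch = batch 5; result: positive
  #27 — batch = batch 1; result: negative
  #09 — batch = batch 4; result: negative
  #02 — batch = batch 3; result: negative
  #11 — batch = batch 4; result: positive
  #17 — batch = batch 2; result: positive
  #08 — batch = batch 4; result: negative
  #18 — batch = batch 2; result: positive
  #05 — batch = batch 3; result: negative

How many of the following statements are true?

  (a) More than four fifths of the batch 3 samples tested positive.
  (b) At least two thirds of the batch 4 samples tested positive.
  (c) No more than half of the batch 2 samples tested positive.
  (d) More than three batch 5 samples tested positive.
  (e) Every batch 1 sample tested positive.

0

(a) batch 3: |A| = 6, |A ∩ B| = 2; needs |A ∩ B| / |A| > 4/5 — false.
(b) batch 4: |A| = 7, |A ∩ B| = 2; needs |A ∩ B| / |A| ≥ 2/3 — false.
(c) batch 2: |A| = 6, |A ∩ B| = 6; needs |A ∩ B| ≤ |A ∖ B| — false.
(d) batch 5: |A| = 5, |A ∩ B| = 3; needs |A ∩ B| > 3 — false.
(e) batch 1: |A| = 7, |A ∩ B| = 4; needs A ⊆ B, i.e. every element of A is in B (|A ∖ B| = 0) — false.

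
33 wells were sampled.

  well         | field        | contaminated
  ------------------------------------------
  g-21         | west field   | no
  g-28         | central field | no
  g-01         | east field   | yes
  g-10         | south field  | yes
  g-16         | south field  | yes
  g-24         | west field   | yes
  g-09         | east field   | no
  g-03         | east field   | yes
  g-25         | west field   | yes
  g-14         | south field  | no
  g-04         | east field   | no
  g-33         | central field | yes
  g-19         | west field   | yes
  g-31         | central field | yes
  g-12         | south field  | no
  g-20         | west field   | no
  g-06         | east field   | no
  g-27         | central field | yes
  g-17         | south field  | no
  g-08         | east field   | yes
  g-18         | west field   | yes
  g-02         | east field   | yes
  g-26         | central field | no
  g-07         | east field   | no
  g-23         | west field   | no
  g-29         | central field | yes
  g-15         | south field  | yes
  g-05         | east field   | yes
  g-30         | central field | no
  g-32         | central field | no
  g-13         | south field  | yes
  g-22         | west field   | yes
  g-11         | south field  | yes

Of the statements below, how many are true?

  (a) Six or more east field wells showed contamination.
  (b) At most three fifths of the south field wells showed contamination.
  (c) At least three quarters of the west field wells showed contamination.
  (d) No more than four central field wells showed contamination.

1

(a) east field: |A| = 9, |A ∩ B| = 5; needs |A ∩ B| ≥ 6 — false.
(b) south field: |A| = 8, |A ∩ B| = 5; needs |A ∩ B| / |A| ≤ 3/5 — false.
(c) west field: |A| = 8, |A ∩ B| = 5; needs |A ∩ B| / |A| ≥ 3/4 — false.
(d) central field: |A| = 8, |A ∩ B| = 4; needs |A ∩ B| ≤ 4 — true.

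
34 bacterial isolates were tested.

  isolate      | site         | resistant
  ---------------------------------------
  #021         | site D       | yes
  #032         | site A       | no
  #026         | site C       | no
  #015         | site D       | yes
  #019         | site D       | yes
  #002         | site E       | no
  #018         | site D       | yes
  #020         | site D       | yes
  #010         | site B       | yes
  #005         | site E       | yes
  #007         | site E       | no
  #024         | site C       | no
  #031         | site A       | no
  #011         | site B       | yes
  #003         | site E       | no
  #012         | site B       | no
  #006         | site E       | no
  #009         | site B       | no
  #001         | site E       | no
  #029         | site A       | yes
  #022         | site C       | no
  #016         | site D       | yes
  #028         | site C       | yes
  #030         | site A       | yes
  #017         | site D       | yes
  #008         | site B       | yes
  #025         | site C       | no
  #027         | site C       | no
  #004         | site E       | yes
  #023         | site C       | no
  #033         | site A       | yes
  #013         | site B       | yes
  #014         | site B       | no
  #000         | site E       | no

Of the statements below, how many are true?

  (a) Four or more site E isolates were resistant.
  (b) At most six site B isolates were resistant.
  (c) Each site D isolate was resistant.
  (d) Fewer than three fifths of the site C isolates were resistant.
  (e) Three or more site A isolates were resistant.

(a) site E: |A| = 8, |A ∩ B| = 2; needs |A ∩ B| ≥ 4 — false.
(b) site B: |A| = 7, |A ∩ B| = 4; needs |A ∩ B| ≤ 6 — true.
(c) site D: |A| = 7, |A ∩ B| = 7; needs A ⊆ B, i.e. every element of A is in B (|A ∖ B| = 0) — true.
(d) site C: |A| = 7, |A ∩ B| = 1; needs |A ∩ B| / |A| < 3/5 — true.
(e) site A: |A| = 5, |A ∩ B| = 3; needs |A ∩ B| ≥ 3 — true.

4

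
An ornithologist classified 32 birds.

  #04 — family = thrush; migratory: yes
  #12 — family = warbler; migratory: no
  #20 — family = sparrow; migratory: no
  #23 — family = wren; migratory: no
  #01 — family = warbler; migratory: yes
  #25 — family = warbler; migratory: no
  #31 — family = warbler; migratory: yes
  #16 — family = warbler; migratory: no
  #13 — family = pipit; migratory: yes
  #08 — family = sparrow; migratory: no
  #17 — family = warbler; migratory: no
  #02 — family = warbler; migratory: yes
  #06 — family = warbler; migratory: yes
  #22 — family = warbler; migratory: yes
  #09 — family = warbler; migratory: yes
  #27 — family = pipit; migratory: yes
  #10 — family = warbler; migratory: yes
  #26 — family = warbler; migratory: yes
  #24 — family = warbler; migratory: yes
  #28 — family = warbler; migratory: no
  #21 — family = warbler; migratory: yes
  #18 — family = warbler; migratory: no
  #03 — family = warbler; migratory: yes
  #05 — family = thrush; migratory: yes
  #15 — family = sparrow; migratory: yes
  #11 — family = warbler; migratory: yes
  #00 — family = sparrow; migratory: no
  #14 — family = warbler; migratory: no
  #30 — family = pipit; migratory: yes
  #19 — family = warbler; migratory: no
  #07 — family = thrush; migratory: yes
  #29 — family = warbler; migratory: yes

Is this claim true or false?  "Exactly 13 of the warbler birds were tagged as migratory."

True

'Exactly 13 of the warbler birds were tagged as migratory' holds iff |A ∩ B| = 13.
|A| = 21, |A ∩ B| = 13, |A ∖ B| = 8.
|A ∩ B| = 13, so the statement is true.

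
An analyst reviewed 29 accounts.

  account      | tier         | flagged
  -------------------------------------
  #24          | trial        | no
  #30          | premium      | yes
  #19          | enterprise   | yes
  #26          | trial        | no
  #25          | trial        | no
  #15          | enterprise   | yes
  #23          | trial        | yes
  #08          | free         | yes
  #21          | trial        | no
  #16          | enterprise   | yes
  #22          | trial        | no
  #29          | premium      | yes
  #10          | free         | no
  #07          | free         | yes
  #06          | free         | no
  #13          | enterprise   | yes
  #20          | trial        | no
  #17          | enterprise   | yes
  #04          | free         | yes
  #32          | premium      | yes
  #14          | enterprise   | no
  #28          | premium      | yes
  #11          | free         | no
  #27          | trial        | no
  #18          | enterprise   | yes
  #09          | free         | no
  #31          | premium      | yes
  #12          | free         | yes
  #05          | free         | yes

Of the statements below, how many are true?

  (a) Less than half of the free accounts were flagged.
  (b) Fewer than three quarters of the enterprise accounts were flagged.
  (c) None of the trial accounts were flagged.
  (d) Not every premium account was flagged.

0

(a) free: |A| = 9, |A ∩ B| = 5; needs |A ∩ B| < |A ∖ B| — false.
(b) enterprise: |A| = 7, |A ∩ B| = 6; needs |A ∩ B| / |A| < 3/4 — false.
(c) trial: |A| = 8, |A ∩ B| = 1; needs A ∩ B = ∅ (|A ∩ B| = 0) — false.
(d) premium: |A| = 5, |A ∩ B| = 5; needs A ⊄ B (|A ∖ B| ≥ 1) — false.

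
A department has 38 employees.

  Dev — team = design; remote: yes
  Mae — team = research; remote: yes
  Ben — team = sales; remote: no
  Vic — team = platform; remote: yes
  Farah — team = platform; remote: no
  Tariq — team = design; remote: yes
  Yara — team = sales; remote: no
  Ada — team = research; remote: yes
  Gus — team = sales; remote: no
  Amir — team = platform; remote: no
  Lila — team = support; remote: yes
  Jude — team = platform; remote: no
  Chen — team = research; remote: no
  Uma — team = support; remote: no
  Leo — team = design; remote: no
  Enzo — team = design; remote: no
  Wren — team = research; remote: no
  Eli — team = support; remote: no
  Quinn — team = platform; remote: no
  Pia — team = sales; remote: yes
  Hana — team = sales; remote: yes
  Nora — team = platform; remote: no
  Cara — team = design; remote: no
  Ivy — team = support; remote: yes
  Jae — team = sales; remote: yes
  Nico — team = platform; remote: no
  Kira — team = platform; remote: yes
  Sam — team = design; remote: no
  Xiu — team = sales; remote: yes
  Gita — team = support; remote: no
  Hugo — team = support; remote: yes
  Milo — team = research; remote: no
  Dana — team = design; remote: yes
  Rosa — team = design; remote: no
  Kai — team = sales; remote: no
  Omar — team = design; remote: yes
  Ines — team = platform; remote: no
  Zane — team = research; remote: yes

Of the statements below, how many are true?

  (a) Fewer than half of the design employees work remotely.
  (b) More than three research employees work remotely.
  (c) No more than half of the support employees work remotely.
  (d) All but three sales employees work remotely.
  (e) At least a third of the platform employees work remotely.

2

(a) design: |A| = 9, |A ∩ B| = 4; needs |A ∩ B| < |A ∖ B| — true.
(b) research: |A| = 6, |A ∩ B| = 3; needs |A ∩ B| > 3 — false.
(c) support: |A| = 6, |A ∩ B| = 3; needs |A ∩ B| ≤ |A ∖ B| — true.
(d) sales: |A| = 8, |A ∩ B| = 4; needs |A ∖ B| = 3 — false.
(e) platform: |A| = 9, |A ∩ B| = 2; needs |A ∩ B| / |A| ≥ 1/3 — false.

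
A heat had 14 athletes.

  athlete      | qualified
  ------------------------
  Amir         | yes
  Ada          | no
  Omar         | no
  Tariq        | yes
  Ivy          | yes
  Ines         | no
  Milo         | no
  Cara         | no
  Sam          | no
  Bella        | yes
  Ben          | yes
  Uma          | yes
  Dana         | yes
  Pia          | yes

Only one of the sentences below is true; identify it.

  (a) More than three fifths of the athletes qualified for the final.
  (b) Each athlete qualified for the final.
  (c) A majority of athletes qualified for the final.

|A| = 14, |A ∩ B| = 8, |A ∖ B| = 6.
(a) requires |A ∩ B| / |A| > 3/5: false.
(b) requires A ⊆ B, i.e. every element of A is in B (|A ∖ B| = 0): false.
(c) requires |A ∩ B| > |A ∖ B|: true.

(c)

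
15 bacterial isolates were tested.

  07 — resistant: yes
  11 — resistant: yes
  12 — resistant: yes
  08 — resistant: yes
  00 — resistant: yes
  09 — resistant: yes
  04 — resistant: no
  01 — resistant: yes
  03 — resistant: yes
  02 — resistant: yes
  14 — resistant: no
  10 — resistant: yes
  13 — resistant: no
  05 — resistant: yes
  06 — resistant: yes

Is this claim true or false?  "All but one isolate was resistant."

False

Truth condition: |A ∖ B| = 1.
|A| = 15, |A ∩ B| = 12, |A ∖ B| = 3.
|A ∖ B| = 3, so the statement is false.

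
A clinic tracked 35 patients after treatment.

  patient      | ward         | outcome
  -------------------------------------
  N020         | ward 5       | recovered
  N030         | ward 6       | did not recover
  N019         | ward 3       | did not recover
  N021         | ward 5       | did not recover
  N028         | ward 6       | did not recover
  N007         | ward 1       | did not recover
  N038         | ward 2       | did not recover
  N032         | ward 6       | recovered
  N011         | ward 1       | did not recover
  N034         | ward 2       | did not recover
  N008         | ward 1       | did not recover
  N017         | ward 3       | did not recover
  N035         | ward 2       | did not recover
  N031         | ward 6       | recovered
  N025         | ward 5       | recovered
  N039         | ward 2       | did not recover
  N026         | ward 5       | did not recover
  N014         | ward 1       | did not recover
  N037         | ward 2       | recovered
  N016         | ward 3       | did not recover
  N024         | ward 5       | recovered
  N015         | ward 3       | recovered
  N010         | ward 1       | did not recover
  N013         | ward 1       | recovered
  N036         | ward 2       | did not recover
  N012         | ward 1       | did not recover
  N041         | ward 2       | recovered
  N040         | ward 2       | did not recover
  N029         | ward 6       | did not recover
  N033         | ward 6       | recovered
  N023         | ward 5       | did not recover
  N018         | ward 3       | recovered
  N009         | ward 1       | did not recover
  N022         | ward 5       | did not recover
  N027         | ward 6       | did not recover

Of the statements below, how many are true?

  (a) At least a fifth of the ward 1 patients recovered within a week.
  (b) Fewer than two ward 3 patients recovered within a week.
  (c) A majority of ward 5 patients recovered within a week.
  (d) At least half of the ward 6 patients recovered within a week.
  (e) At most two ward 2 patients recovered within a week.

1

(a) ward 1: |A| = 8, |A ∩ B| = 1; needs |A ∩ B| / |A| ≥ 1/5 — false.
(b) ward 3: |A| = 5, |A ∩ B| = 2; needs |A ∩ B| < 2 — false.
(c) ward 5: |A| = 7, |A ∩ B| = 3; needs |A ∩ B| > |A ∖ B| — false.
(d) ward 6: |A| = 7, |A ∩ B| = 3; needs |A ∩ B| ≥ |A ∖ B| — false.
(e) ward 2: |A| = 8, |A ∩ B| = 2; needs |A ∩ B| ≤ 2 — true.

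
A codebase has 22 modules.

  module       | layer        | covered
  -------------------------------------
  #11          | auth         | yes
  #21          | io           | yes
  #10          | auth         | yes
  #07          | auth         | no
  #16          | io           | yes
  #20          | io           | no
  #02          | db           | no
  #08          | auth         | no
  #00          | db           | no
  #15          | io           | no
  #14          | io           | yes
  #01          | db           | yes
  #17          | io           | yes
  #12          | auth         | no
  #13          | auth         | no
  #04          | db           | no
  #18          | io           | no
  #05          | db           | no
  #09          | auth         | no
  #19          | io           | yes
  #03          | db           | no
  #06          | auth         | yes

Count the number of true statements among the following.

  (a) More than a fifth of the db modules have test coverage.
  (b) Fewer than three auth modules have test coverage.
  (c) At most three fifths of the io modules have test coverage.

0

(a) db: |A| = 6, |A ∩ B| = 1; needs |A ∩ B| / |A| > 1/5 — false.
(b) auth: |A| = 8, |A ∩ B| = 3; needs |A ∩ B| < 3 — false.
(c) io: |A| = 8, |A ∩ B| = 5; needs |A ∩ B| / |A| ≤ 3/5 — false.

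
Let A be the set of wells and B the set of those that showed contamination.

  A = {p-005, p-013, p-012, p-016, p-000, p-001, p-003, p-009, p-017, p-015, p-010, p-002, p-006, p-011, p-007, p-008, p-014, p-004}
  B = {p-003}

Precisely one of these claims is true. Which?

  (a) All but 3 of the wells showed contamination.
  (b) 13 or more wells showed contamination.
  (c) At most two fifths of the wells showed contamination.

(c)

|A| = 18, |A ∩ B| = 1, |A ∖ B| = 17.
(a) requires |A ∖ B| = 3: false.
(b) requires |A ∩ B| ≥ 13: false.
(c) requires |A ∩ B| / |A| ≤ 2/5: true.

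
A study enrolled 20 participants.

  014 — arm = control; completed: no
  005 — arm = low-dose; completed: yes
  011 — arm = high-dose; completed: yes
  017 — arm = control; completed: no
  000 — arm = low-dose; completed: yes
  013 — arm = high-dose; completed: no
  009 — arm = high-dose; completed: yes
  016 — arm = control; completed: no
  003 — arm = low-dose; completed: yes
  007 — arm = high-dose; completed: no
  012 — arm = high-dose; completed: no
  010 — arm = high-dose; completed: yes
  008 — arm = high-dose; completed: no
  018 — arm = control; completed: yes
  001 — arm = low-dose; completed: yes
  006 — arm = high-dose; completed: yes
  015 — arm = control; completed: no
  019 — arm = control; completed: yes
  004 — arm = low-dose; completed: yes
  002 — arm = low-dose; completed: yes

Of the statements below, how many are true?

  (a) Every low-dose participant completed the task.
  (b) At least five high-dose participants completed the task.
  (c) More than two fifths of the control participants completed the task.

1

(a) low-dose: |A| = 6, |A ∩ B| = 6; needs A ⊆ B, i.e. every element of A is in B (|A ∖ B| = 0) — true.
(b) high-dose: |A| = 8, |A ∩ B| = 4; needs |A ∩ B| ≥ 5 — false.
(c) control: |A| = 6, |A ∩ B| = 2; needs |A ∩ B| / |A| > 2/5 — false.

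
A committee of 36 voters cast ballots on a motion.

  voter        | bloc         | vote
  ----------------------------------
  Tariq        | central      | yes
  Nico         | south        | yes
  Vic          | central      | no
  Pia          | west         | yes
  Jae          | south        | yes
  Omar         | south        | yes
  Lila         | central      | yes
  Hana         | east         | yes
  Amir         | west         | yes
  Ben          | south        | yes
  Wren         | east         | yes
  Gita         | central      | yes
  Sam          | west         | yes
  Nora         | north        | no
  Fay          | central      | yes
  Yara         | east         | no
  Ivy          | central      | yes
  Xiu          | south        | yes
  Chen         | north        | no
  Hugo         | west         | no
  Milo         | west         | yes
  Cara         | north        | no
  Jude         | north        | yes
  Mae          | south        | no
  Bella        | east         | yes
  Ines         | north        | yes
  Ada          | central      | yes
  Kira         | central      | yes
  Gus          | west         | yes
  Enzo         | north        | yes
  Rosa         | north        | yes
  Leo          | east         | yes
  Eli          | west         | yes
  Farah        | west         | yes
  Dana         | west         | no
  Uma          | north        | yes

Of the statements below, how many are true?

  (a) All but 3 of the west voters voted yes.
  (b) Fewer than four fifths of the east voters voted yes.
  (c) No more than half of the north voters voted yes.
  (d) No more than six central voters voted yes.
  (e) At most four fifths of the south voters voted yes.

(a) west: |A| = 9, |A ∩ B| = 7; needs |A ∖ B| = 3 — false.
(b) east: |A| = 5, |A ∩ B| = 4; needs |A ∩ B| / |A| < 4/5 — false.
(c) north: |A| = 8, |A ∩ B| = 5; needs |A ∩ B| ≤ |A ∖ B| — false.
(d) central: |A| = 8, |A ∩ B| = 7; needs |A ∩ B| ≤ 6 — false.
(e) south: |A| = 6, |A ∩ B| = 5; needs |A ∩ B| / |A| ≤ 4/5 — false.

0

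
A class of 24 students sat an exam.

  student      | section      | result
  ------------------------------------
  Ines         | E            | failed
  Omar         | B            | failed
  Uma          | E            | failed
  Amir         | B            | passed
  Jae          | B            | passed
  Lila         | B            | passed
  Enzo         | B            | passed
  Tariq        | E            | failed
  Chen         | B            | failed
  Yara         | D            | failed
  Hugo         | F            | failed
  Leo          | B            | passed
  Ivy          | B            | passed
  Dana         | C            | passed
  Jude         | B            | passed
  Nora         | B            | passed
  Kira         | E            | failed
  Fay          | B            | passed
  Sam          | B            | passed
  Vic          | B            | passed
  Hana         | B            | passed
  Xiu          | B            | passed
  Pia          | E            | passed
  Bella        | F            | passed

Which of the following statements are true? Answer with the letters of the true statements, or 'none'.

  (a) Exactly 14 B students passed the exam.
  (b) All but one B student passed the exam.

|A| = 15, |A ∩ B| = 13, |A ∖ B| = 2.
(a) |A ∩ B| = 14: fails.
(b) |A ∖ B| = 1: fails.

none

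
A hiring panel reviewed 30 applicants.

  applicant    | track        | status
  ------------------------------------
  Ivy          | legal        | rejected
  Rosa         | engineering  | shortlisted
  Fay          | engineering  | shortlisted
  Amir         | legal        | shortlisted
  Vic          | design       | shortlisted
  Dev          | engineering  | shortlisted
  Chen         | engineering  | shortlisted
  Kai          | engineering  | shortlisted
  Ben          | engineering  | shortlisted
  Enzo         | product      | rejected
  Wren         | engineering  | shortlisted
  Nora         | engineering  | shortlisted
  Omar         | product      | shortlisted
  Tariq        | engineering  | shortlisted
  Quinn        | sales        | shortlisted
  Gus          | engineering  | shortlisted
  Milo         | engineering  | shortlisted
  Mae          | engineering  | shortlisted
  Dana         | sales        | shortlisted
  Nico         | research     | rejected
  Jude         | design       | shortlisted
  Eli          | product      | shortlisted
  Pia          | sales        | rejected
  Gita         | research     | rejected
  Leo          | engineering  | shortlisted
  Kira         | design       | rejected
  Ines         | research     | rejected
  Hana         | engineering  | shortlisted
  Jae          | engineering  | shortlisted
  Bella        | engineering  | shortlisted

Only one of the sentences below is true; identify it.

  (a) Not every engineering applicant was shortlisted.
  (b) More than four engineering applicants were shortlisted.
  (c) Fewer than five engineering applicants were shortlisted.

(b)

|A| = 16, |A ∩ B| = 16, |A ∖ B| = 0.
(a) requires A ⊄ B (|A ∖ B| ≥ 1): false.
(b) requires |A ∩ B| > 4: true.
(c) requires |A ∩ B| < 5: false.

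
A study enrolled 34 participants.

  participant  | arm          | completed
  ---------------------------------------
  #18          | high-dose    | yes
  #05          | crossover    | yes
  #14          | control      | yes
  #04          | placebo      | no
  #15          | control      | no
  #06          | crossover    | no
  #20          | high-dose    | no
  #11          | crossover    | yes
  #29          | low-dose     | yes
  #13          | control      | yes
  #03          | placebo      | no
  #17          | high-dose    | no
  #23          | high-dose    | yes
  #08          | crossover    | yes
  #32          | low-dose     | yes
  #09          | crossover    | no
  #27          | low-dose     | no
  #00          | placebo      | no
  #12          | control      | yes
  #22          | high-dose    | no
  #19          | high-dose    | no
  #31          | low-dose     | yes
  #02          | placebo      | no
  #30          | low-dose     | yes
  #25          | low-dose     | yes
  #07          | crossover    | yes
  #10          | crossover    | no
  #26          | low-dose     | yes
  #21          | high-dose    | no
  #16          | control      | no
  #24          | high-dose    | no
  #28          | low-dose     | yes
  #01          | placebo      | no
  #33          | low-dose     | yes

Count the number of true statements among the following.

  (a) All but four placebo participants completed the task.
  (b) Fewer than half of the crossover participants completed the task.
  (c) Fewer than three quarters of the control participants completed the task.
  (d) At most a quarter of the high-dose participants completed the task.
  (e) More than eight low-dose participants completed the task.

(a) placebo: |A| = 5, |A ∩ B| = 0; needs |A ∖ B| = 4 — false.
(b) crossover: |A| = 7, |A ∩ B| = 4; needs |A ∩ B| < |A ∖ B| — false.
(c) control: |A| = 5, |A ∩ B| = 3; needs |A ∩ B| / |A| < 3/4 — true.
(d) high-dose: |A| = 8, |A ∩ B| = 2; needs |A ∩ B| / |A| ≤ 1/4 — true.
(e) low-dose: |A| = 9, |A ∩ B| = 8; needs |A ∩ B| > 8 — false.

2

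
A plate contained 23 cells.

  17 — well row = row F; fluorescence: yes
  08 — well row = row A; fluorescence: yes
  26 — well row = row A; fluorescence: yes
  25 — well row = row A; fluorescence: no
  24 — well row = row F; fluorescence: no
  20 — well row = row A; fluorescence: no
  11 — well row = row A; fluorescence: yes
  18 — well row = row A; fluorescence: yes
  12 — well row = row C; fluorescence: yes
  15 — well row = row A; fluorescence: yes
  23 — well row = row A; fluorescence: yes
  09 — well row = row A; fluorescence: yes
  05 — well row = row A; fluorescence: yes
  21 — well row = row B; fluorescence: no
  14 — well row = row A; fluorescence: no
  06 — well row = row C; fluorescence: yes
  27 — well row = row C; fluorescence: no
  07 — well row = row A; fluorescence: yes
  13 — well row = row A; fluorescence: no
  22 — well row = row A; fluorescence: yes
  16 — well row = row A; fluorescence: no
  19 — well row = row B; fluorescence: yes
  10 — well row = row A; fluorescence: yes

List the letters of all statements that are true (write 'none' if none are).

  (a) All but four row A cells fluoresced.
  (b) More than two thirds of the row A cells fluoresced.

|A| = 16, |A ∩ B| = 11, |A ∖ B| = 5.
(a) |A ∖ B| = 4: fails.
(b) |A ∩ B| / |A| > 2/3: holds.

(b)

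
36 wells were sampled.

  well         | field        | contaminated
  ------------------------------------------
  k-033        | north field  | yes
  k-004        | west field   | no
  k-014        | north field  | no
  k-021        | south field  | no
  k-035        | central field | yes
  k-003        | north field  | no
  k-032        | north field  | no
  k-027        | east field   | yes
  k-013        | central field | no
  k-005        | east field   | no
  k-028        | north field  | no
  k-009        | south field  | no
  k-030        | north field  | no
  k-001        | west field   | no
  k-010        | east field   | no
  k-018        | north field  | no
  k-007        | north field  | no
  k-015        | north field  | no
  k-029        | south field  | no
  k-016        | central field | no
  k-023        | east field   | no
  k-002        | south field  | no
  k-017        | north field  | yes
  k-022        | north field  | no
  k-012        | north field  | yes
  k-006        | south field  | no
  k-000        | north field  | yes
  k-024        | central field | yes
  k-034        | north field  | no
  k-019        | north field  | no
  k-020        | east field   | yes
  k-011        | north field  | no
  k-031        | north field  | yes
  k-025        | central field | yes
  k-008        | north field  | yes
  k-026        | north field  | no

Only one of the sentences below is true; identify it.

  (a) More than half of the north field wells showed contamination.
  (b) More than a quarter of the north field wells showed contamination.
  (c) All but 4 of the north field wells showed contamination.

|A| = 19, |A ∩ B| = 6, |A ∖ B| = 13.
(a) requires |A ∩ B| > |A ∖ B|: false.
(b) requires |A ∩ B| / |A| > 1/4: true.
(c) requires |A ∖ B| = 4: false.

(b)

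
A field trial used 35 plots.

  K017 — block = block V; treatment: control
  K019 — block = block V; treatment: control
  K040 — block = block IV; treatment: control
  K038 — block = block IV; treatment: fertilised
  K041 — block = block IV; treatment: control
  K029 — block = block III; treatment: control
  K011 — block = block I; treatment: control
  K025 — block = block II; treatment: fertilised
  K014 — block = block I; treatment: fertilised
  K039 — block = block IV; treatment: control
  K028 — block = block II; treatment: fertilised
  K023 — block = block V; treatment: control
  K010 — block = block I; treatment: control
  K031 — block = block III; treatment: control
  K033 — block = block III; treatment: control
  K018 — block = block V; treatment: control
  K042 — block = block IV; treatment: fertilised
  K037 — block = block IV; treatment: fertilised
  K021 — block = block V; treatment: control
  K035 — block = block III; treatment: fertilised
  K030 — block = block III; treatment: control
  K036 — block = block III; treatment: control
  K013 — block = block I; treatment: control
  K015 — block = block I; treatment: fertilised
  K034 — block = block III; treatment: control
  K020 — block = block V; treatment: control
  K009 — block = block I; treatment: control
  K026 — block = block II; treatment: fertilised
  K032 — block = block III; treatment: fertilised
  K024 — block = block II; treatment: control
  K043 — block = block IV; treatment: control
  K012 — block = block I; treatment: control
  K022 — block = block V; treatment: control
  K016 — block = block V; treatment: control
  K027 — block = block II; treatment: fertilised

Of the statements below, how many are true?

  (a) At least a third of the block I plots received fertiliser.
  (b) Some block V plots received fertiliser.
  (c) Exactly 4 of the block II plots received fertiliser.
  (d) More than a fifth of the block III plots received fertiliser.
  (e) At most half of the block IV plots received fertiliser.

(a) block I: |A| = 7, |A ∩ B| = 2; needs |A ∩ B| / |A| ≥ 1/3 — false.
(b) block V: |A| = 8, |A ∩ B| = 0; needs A ∩ B ≠ ∅ (|A ∩ B| ≥ 1) — false.
(c) block II: |A| = 5, |A ∩ B| = 4; needs |A ∩ B| = 4 — true.
(d) block III: |A| = 8, |A ∩ B| = 2; needs |A ∩ B| / |A| > 1/5 — true.
(e) block IV: |A| = 7, |A ∩ B| = 3; needs |A ∩ B| ≤ |A ∖ B| — true.

3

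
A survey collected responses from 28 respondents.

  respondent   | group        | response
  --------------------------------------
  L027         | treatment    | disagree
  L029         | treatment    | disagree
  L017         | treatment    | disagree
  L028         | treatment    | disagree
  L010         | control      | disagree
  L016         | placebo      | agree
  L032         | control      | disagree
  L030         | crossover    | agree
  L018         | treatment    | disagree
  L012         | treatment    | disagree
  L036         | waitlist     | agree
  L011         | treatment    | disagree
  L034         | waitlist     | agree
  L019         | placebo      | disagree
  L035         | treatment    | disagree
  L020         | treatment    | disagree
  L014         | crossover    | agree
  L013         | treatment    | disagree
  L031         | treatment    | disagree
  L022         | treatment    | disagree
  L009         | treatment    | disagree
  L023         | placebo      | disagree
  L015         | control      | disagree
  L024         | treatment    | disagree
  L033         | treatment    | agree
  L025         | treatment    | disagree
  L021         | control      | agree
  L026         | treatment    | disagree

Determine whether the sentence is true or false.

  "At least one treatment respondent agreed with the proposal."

'At least one treatment respondent agreed with the proposal' holds iff A ∩ B ≠ ∅ (|A ∩ B| ≥ 1).
|A| = 17, |A ∩ B| = 1, |A ∖ B| = 16.
So the statement is true.

True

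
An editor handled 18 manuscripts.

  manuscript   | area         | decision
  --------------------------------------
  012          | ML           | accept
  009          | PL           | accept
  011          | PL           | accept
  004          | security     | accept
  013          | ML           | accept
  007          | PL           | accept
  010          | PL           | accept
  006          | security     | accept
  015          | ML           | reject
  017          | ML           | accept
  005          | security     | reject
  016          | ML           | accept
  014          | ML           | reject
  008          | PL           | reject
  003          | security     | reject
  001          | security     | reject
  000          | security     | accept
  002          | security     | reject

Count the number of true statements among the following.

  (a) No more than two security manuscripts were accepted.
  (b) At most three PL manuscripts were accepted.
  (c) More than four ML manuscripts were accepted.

0

(a) security: |A| = 7, |A ∩ B| = 3; needs |A ∩ B| ≤ 2 — false.
(b) PL: |A| = 5, |A ∩ B| = 4; needs |A ∩ B| ≤ 3 — false.
(c) ML: |A| = 6, |A ∩ B| = 4; needs |A ∩ B| > 4 — false.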